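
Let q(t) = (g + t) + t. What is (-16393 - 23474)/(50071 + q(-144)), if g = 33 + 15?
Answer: -39867/49831 ≈ -0.80004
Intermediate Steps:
g = 48
q(t) = 48 + 2*t (q(t) = (48 + t) + t = 48 + 2*t)
(-16393 - 23474)/(50071 + q(-144)) = (-16393 - 23474)/(50071 + (48 + 2*(-144))) = -39867/(50071 + (48 - 288)) = -39867/(50071 - 240) = -39867/49831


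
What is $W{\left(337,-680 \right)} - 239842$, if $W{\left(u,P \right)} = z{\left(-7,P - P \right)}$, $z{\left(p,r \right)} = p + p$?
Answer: $-239856$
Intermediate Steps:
$z{\left(p,r \right)} = 2 p$
$W{\left(u,P \right)} = -14$ ($W{\left(u,P \right)} = 2 \left(-7\right) = -14$)
$W{\left(337,-680 \right)} - 239842 = -14 - 239842 = -239856$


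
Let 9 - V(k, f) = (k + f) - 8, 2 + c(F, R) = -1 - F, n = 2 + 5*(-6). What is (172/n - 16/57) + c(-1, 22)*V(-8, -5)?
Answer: -26503/399 ≈ -66.424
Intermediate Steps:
n = -28 (n = 2 - 30 = -28)
c(F, R) = -3 - F (c(F, R) = -2 + (-1 - F) = -3 - F)
V(k, f) = 17 - f - k (V(k, f) = 9 - ((k + f) - 8) = 9 - ((f + k) - 8) = 9 - (-8 + f + k) = 9 + (8 - f - k) = 17 - f - k)
(172/n - 16/57) + c(-1, 22)*V(-8, -5) = (172/(-28) - 16/57) + (-3 - 1*(-1))*(17 - 1*(-5) - 1*(-8)) = (172*(-1/28) - 16*1/57) + (-3 + 1)*(17 + 5 + 8) = (-43/7 - 16/57) - 2*30 = -2563/399 - 60 = -26503/399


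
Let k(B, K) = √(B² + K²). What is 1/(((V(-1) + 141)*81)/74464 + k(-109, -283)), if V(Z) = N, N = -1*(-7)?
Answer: -55792152/31872696306311 + 346555456*√91970/31872696306311 ≈ 0.0032957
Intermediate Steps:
N = 7
V(Z) = 7
1/(((V(-1) + 141)*81)/74464 + k(-109, -283)) = 1/(((7 + 141)*81)/74464 + √((-109)² + (-283)²)) = 1/((148*81)*(1/74464) + √(11881 + 80089)) = 1/(11988*(1/74464) + √91970) = 1/(2997/18616 + √91970)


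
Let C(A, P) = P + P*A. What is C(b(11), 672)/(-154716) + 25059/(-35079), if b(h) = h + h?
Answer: -122755813/150757849 ≈ -0.81426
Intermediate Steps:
b(h) = 2*h
C(A, P) = P + A*P
C(b(11), 672)/(-154716) + 25059/(-35079) = (672*(1 + 2*11))/(-154716) + 25059/(-35079) = (672*(1 + 22))*(-1/154716) + 25059*(-1/35079) = (672*23)*(-1/154716) - 8353/11693 = 15456*(-1/154716) - 8353/11693 = -1288/12893 - 8353/11693 = -122755813/150757849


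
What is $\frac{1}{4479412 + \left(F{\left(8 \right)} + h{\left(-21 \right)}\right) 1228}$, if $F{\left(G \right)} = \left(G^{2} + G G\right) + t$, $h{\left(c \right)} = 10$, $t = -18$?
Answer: $\frac{1}{4626772} \approx 2.1613 \cdot 10^{-7}$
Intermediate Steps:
$F{\left(G \right)} = -18 + 2 G^{2}$ ($F{\left(G \right)} = \left(G^{2} + G G\right) - 18 = \left(G^{2} + G^{2}\right) - 18 = 2 G^{2} - 18 = -18 + 2 G^{2}$)
$\frac{1}{4479412 + \left(F{\left(8 \right)} + h{\left(-21 \right)}\right) 1228} = \frac{1}{4479412 + \left(\left(-18 + 2 \cdot 8^{2}\right) + 10\right) 1228} = \frac{1}{4479412 + \left(\left(-18 + 2 \cdot 64\right) + 10\right) 1228} = \frac{1}{4479412 + \left(\left(-18 + 128\right) + 10\right) 1228} = \frac{1}{4479412 + \left(110 + 10\right) 1228} = \frac{1}{4479412 + 120 \cdot 1228} = \frac{1}{4479412 + 147360} = \frac{1}{4626772}$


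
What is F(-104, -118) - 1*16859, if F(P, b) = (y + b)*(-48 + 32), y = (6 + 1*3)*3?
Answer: -15403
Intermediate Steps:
y = 27 (y = (6 + 3)*3 = 9*3 = 27)
F(P, b) = -432 - 16*b (F(P, b) = (27 + b)*(-48 + 32) = (27 + b)*(-16) = -432 - 16*b)
F(-104, -118) - 1*16859 = (-432 - 16*(-118)) - 1*16859 = (-432 + 1888) - 16859 = 1456 - 16859 = -15403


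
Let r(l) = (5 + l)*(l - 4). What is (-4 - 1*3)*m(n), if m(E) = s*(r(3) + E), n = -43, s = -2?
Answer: -714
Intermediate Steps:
r(l) = (-4 + l)*(5 + l) (r(l) = (5 + l)*(-4 + l) = (-4 + l)*(5 + l))
m(E) = 16 - 2*E (m(E) = -2*((-20 + 3 + 3²) + E) = -2*((-20 + 3 + 9) + E) = -2*(-8 + E) = 16 - 2*E)
(-4 - 1*3)*m(n) = (-4 - 1*3)*(16 - 2*(-43)) = (-4 - 3)*(16 + 86) = -7*102 = -714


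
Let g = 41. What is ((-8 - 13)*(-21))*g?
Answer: 18081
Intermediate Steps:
((-8 - 13)*(-21))*g = ((-8 - 13)*(-21))*41 = -21*(-21)*41 = 441*41 = 18081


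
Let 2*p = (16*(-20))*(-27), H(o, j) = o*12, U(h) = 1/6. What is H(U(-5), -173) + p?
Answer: 4322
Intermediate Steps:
U(h) = 1/6
H(o, j) = 12*o
p = 4320 (p = ((16*(-20))*(-27))/2 = (-320*(-27))/2 = (1/2)*8640 = 4320)
H(U(-5), -173) + p = 12*(1/6) + 4320 = 2 + 4320 = 4322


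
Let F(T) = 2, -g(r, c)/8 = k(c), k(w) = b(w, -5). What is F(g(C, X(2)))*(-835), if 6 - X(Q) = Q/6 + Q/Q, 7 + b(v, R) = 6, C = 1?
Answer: -1670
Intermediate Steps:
b(v, R) = -1 (b(v, R) = -7 + 6 = -1)
k(w) = -1
X(Q) = 5 - Q/6 (X(Q) = 6 - (Q/6 + Q/Q) = 6 - (Q*(⅙) + 1) = 6 - (Q/6 + 1) = 6 - (1 + Q/6) = 6 + (-1 - Q/6) = 5 - Q/6)
g(r, c) = 8 (g(r, c) = -8*(-1) = 8)
F(g(C, X(2)))*(-835) = 2*(-835) = -1670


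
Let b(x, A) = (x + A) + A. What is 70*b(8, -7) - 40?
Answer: -460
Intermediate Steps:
b(x, A) = x + 2*A (b(x, A) = (A + x) + A = x + 2*A)
70*b(8, -7) - 40 = 70*(8 + 2*(-7)) - 40 = 70*(8 - 14) - 40 = 70*(-6) - 40 = -420 - 40 = -460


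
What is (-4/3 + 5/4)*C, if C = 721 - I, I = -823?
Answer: -386/3 ≈ -128.67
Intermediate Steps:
C = 1544 (C = 721 - 1*(-823) = 721 + 823 = 1544)
(-4/3 + 5/4)*C = (-4/3 + 5/4)*1544 = -1/12*1544 = -386/3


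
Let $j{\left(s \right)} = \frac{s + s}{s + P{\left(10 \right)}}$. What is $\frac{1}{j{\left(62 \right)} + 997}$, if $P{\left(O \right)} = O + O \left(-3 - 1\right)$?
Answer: $\frac{8}{8007} \approx 0.00099913$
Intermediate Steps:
$P{\left(O \right)} = - 3 O$ ($P{\left(O \right)} = O + O \left(-3 - 1\right) = O + O \left(-4\right) = O - 4 O = - 3 O$)
$j{\left(s \right)} = \frac{2 s}{-30 + s}$ ($j{\left(s \right)} = \frac{s + s}{s - 30} = \frac{2 s}{s - 30} = \frac{2 s}{-30 + s}$)
$\frac{1}{j{\left(62 \right)} + 997} = \frac{1}{2 \cdot 62 \frac{1}{-30 + 62} + 997} = \frac{1}{2 \cdot 62 \cdot \frac{1}{32} + 997} = \frac{1}{\frac{31}{8} + 997} = \frac{1}{\frac{8007}{8}} = \frac{8}{8007}$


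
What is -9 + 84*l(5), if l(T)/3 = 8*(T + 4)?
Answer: 18135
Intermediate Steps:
l(T) = 96 + 24*T (l(T) = 3*(8*(T + 4)) = 3*(8*(4 + T)) = 3*(32 + 8*T) = 96 + 24*T)
-9 + 84*l(5) = -9 + 84*(96 + 24*5) = -9 + 84*(96 + 120) = -9 + 84*216 = -9 + 18144 = 18135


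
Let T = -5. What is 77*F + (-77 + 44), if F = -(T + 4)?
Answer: 44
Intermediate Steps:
F = 1 (F = -(-5 + 4) = -1*(-1) = 1)
77*F + (-77 + 44) = 77*1 + (-77 + 44) = 77 - 33 = 44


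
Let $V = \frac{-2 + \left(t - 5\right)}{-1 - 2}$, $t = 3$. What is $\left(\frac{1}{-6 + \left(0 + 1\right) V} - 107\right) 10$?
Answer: $- \frac{7505}{7} \approx -1072.1$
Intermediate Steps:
$V = \frac{4}{3}$ ($V = \frac{-2 + \left(3 - 5\right)}{-1 - 2} = \frac{-2 - 2}{-3} = \left(-4\right) \left(- \frac{1}{3}\right) = \frac{4}{3} \approx 1.3333$)
$\left(\frac{1}{-6 + \left(0 + 1\right) V} - 107\right) 10 = \left(\frac{1}{-6 + \left(0 + 1\right) \frac{4}{3}} - 107\right) 10 = \left(\frac{1}{-6 + 1 \cdot \frac{4}{3}} - 107\right) 10 = \left(\frac{1}{-6 + \frac{4}{3}} - 107\right) 10 = \left(\frac{1}{- \frac{14}{3}} - 107\right) 10 = \left(- \frac{3}{14} - 107\right) 10 = \left(- \frac{1501}{14}\right) 10 = - \frac{7505}{7}$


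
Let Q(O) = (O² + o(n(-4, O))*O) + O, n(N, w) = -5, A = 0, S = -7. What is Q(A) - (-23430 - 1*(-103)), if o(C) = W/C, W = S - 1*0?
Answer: 23327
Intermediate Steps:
W = -7 (W = -7 - 1*0 = -7 + 0 = -7)
o(C) = -7/C
Q(O) = O² + 12*O/5 (Q(O) = (O² + (-7/(-5))*O) + O = (O² + (-7*(-⅕))*O) + O = (O² + 7*O/5) + O = O² + 12*O/5)
Q(A) - (-23430 - 1*(-103)) = (⅕)*0*(12 + 5*0) - (-23430 - 1*(-103)) = (⅕)*0*(12 + 0) - (-23430 + 103) = (⅕)*0*12 - 1*(-23327) = 0 + 23327 = 23327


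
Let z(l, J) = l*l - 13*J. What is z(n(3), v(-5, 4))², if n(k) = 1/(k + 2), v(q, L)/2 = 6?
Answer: 15202201/625 ≈ 24324.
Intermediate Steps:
v(q, L) = 12 (v(q, L) = 2*6 = 12)
n(k) = 1/(2 + k)
z(l, J) = l² - 13*J
z(n(3), v(-5, 4))² = ((1/(2 + 3))² - 13*12)² = ((1/5)² - 156)² = ((⅕)² - 156)² = (1/25 - 156)² = (-3899/25)² = 15202201/625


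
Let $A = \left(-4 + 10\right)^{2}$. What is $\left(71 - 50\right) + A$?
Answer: $57$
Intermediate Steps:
$A = 36$ ($A = 6^{2} = 36$)
$\left(71 - 50\right) + A = \left(71 - 50\right) + 36 = 21 + 36 = 57$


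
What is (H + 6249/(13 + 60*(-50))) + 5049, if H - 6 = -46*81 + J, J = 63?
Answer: 4151655/2987 ≈ 1389.9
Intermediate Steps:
H = -3657 (H = 6 + (-46*81 + 63) = 6 + (-3726 + 63) = 6 - 3663 = -3657)
(H + 6249/(13 + 60*(-50))) + 5049 = (-3657 + 6249/(13 + 60*(-50))) + 5049 = (-3657 + 6249/(13 - 3000)) + 5049 = (-3657 + 6249/(-2987)) + 5049 = (-3657 + 6249*(-1/2987)) + 5049 = (-3657 - 6249/2987) + 5049 = -10929708/2987 + 5049 = 4151655/2987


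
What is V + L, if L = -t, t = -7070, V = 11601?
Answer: 18671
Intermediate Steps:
L = 7070 (L = -1*(-7070) = 7070)
V + L = 11601 + 7070 = 18671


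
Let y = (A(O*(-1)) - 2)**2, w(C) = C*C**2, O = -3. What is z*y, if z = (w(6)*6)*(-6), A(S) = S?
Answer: -7776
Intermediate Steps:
w(C) = C**3
z = -7776 (z = (6**3*6)*(-6) = (216*6)*(-6) = 1296*(-6) = -7776)
y = 1 (y = (-3*(-1) - 2)**2 = (3 - 2)**2 = 1**2 = 1)
z*y = -7776*1 = -7776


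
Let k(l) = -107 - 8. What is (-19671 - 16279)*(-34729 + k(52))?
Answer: 1252641800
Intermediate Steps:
k(l) = -115
(-19671 - 16279)*(-34729 + k(52)) = (-19671 - 16279)*(-34729 - 115) = -35950*(-34844) = 1252641800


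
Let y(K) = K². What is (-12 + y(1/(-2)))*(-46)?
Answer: 1081/2 ≈ 540.50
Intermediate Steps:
(-12 + y(1/(-2)))*(-46) = (-12 + (1/(-2))²)*(-46) = (-12 + (-½)²)*(-46) = (-12 + ¼)*(-46) = -47/4*(-46) = 1081/2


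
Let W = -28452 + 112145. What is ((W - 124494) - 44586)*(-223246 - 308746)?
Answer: 45425200904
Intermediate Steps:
W = 83693
((W - 124494) - 44586)*(-223246 - 308746) = ((83693 - 124494) - 44586)*(-223246 - 308746) = (-40801 - 44586)*(-531992) = -85387*(-531992) = 45425200904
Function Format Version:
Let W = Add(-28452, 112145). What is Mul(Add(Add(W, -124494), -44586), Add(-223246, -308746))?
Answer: 45425200904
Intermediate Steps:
W = 83693
Mul(Add(Add(W, -124494), -44586), Add(-223246, -308746)) = Mul(Add(Add(83693, -124494), -44586), Add(-223246, -308746)) = Mul(Add(-40801, -44586), -531992) = Mul(-85387, -531992) = 45425200904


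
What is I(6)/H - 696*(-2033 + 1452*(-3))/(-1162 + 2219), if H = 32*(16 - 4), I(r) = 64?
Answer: 26681521/6342 ≈ 4207.1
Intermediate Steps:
H = 384 (H = 32*12 = 384)
I(6)/H - 696*(-2033 + 1452*(-3))/(-1162 + 2219) = 64/384 - 696*(-2033 + 1452*(-3))/(-1162 + 2219) = 64*(1/384) - 696/(1057/(-2033 - 4356)) = ⅙ - 696/(1057/(-6389)) = ⅙ - 696/(1057*(-1/6389)) = ⅙ - 696/(-1057/6389) = ⅙ - 696*(-6389/1057) = ⅙ + 4446744/1057 = 26681521/6342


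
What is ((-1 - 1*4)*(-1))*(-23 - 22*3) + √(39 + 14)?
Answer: -445 + √53 ≈ -437.72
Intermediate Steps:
((-1 - 1*4)*(-1))*(-23 - 22*3) + √(39 + 14) = ((-1 - 4)*(-1))*(-23 - 66) + √53 = -5*(-1)*(-89) + √53 = 5*(-89) + √53 = -445 + √53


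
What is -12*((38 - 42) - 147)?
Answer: 1812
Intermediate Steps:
-12*((38 - 42) - 147) = -12*(-4 - 147) = -12*(-151) = 1812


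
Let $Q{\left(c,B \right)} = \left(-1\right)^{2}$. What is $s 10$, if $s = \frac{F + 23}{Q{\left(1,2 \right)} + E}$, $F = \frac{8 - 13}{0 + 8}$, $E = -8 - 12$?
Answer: $- \frac{895}{76} \approx -11.776$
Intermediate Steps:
$Q{\left(c,B \right)} = 1$
$E = -20$
$F = - \frac{5}{8} \approx -0.625$
$s = - \frac{179}{152}$ ($s = \frac{- \frac{5}{8} + 23}{1 - 20} = \frac{179}{8 \left(-19\right)} = \frac{179}{8} \left(- \frac{1}{19}\right) = - \frac{179}{152} \approx -1.1776$)
$s 10 = \left(- \frac{179}{152}\right) 10 = - \frac{895}{76}$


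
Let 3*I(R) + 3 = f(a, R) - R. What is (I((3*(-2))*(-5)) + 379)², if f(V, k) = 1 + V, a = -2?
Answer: 1216609/9 ≈ 1.3518e+5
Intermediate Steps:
I(R) = -4/3 - R/3 (I(R) = -1 + ((1 - 2) - R)/3 = -1 + (-1 - R)/3 = -1 + (-⅓ - R/3) = -4/3 - R/3)
(I((3*(-2))*(-5)) + 379)² = ((-4/3 - 3*(-2)*(-5)/3) + 379)² = ((-4/3 - (-2)*(-5)) + 379)² = ((-4/3 - ⅓*30) + 379)² = ((-4/3 - 10) + 379)² = (-34/3 + 379)² = (1103/3)² = 1216609/9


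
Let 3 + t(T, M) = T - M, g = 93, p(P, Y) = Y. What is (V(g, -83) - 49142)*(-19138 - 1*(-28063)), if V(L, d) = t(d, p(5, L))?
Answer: -440189925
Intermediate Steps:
t(T, M) = -3 + T - M (t(T, M) = -3 + (T - M) = -3 + T - M)
V(L, d) = -3 + d - L
(V(g, -83) - 49142)*(-19138 - 1*(-28063)) = ((-3 - 83 - 1*93) - 49142)*(-19138 - 1*(-28063)) = ((-3 - 83 - 93) - 49142)*(-19138 + 28063) = (-179 - 49142)*8925 = -49321*8925 = -440189925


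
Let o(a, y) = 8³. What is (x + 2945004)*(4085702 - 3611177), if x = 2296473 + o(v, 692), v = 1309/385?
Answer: 2487454830225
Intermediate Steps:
v = 17/5 (v = 1309*(1/385) = 17/5 ≈ 3.4000)
o(a, y) = 512
x = 2296985 (x = 2296473 + 512 = 2296985)
(x + 2945004)*(4085702 - 3611177) = (2296985 + 2945004)*(4085702 - 3611177) = 5241989*474525 = 2487454830225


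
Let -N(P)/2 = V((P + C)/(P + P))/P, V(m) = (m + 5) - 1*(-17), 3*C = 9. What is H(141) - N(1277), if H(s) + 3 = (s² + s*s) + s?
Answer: 65066144568/1630729 ≈ 39900.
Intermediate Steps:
C = 3 (C = (⅓)*9 = 3)
H(s) = -3 + s + 2*s² (H(s) = -3 + ((s² + s*s) + s) = -3 + ((s² + s²) + s) = -3 + (2*s² + s) = -3 + (s + 2*s²) = -3 + s + 2*s²)
V(m) = 22 + m (V(m) = (5 + m) + 17 = 22 + m)
N(P) = -2*(22 + (3 + P)/(2*P))/P (N(P) = -2*(22 + (P + 3)/(P + P))/P = -2*(22 + (3 + P)/((2*P)))/P = -2*(22 + (3 + P)*(1/(2*P)))/P = -2*(22 + (3 + P)/(2*P))/P)
H(141) - N(1277) = (-3 + 141 + 2*141²) - 3*(-1 - 15*1277)/1277² = (-3 + 141 + 2*19881) - 3*(-1 - 19155)/1630729 = (-3 + 141 + 39762) - 3*(-19156)/1630729 = 39900 - 1*(-57468/1630729) = 39900 + 57468/1630729 = 65066144568/1630729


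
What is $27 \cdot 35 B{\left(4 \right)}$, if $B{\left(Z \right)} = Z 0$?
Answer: $0$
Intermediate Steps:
$B{\left(Z \right)} = 0$
$27 \cdot 35 B{\left(4 \right)} = 27 \cdot 35 \cdot 0 = 945 \cdot 0 = 0$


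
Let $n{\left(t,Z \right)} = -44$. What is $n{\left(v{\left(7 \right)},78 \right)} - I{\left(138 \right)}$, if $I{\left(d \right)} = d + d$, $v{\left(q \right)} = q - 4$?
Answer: $-320$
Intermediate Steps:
$v{\left(q \right)} = -4 + q$
$I{\left(d \right)} = 2 d$
$n{\left(v{\left(7 \right)},78 \right)} - I{\left(138 \right)} = -44 - 2 \cdot 138 = -44 - 276 = -320$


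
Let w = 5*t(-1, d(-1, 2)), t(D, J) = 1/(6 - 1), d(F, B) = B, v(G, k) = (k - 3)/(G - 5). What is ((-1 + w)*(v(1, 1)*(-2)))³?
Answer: 0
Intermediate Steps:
v(G, k) = (-3 + k)/(-5 + G)
t(D, J) = ⅕ (t(D, J) = 1/5 = ⅕)
w = 1 (w = 5*(⅕) = 1)
((-1 + w)*(v(1, 1)*(-2)))³ = ((-1 + 1)*(((-3 + 1)/(-5 + 1))*(-2)))³ = (0*((-2/(-4))*(-2)))³ = (0*(-¼*(-2)*(-2)))³ = (0*((½)*(-2)))³ = (0*(-1))³ = 0³ = 0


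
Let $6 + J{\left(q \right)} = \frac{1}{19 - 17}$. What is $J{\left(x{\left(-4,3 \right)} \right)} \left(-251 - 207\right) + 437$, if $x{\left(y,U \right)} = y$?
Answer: $2956$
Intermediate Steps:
$J{\left(q \right)} = - \frac{11}{2}$ ($J{\left(q \right)} = -6 + \frac{1}{19 - 17} = -6 + \frac{1}{2} = - \frac{11}{2}$)
$J{\left(x{\left(-4,3 \right)} \right)} \left(-251 - 207\right) + 437 = - \frac{11 \left(-251 - 207\right)}{2} + 437 = \left(- \frac{11}{2}\right) \left(-458\right) + 437 = 2519 + 437 = 2956$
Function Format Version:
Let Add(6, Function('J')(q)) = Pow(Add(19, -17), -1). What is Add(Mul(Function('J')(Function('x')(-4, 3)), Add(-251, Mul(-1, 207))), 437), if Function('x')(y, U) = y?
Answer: 2956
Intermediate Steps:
Function('J')(q) = Rational(-11, 2) (Function('J')(q) = Add(-6, Pow(Add(19, -17), -1)) = Add(-6, Pow(2, -1)) = Add(-6, Rational(1, 2)) = Rational(-11, 2))
Add(Mul(Function('J')(Function('x')(-4, 3)), Add(-251, Mul(-1, 207))), 437) = Add(Mul(Rational(-11, 2), Add(-251, Mul(-1, 207))), 437) = Add(Mul(Rational(-11, 2), Add(-251, -207)), 437) = Add(Mul(Rational(-11, 2), -458), 437) = Add(2519, 437) = 2956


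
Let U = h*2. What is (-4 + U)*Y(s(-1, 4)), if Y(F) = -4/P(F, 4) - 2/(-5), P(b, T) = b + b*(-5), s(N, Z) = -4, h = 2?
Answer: 0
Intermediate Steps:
P(b, T) = -4*b (P(b, T) = b - 5*b = -4*b)
U = 4 (U = 2*2 = 4)
Y(F) = ⅖ + 1/F (Y(F) = -4*(-1/(4*F)) - 2/(-5) = -(-1)/F - 2*(-⅕) = 1/F + ⅖ = ⅖ + 1/F)
(-4 + U)*Y(s(-1, 4)) = (-4 + 4)*(⅖ + 1/(-4)) = 0*(⅖ - ¼) = 0*(3/20) = 0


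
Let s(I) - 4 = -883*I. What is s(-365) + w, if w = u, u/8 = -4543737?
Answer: -36027597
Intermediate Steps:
s(I) = 4 - 883*I
u = -36349896 (u = 8*(-4543737) = -36349896)
w = -36349896
s(-365) + w = (4 - 883*(-365)) - 36349896 = (4 + 322295) - 36349896 = 322299 - 36349896 = -36027597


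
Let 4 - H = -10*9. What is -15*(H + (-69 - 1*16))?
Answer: -135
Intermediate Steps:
H = 94 (H = 4 - (-10)*9 = 4 - 1*(-90) = 4 + 90 = 94)
-15*(H + (-69 - 1*16)) = -15*(94 + (-69 - 1*16)) = -15*(94 + (-69 - 16)) = -15*(94 - 85) = -15*9 = -135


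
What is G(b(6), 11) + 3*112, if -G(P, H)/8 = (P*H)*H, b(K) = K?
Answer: -5472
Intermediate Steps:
G(P, H) = -8*P*H² (G(P, H) = -8*P*H*H = -8*H*P*H = -8*P*H²)
G(b(6), 11) + 3*112 = -8*6*11² + 3*112 = -8*6*121 + 336 = -5808 + 336 = -5472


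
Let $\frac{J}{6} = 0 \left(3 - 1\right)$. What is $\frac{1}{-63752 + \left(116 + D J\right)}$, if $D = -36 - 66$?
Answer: $- \frac{1}{63636} \approx -1.5714 \cdot 10^{-5}$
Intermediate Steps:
$D = -102$ ($D = -36 - 66 = -102$)
$J = 0$ ($J = 6 \cdot 0 \left(3 - 1\right) = 6 \cdot 0 \cdot 2 = 6 \cdot 0 = 0$)
$\frac{1}{-63752 + \left(116 + D J\right)} = \frac{1}{-63752 + \left(116 - 0\right)} = \frac{1}{-63752 + \left(116 + 0\right)} = \frac{1}{-63752 + 116} = \frac{1}{-63636} = - \frac{1}{63636}$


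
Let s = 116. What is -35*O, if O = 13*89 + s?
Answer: -44555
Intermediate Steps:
O = 1273 (O = 13*89 + 116 = 1157 + 116 = 1273)
-35*O = -35*1273 = -44555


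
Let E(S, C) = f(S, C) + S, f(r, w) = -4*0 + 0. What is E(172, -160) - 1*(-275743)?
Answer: 275915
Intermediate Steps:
f(r, w) = 0 (f(r, w) = 0 + 0 = 0)
E(S, C) = S (E(S, C) = 0 + S = S)
E(172, -160) - 1*(-275743) = 172 - 1*(-275743) = 172 + 275743 = 275915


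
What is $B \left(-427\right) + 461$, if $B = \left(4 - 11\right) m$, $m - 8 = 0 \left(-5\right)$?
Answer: $24373$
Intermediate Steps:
$m = 8$ ($m = 8 + 0 \left(-5\right) = 8 + 0 = 8$)
$B = -56$ ($B = \left(4 - 11\right) 8 = \left(-7\right) 8 = -56$)
$B \left(-427\right) + 461 = \left(-56\right) \left(-427\right) + 461 = 23912 + 461 = 24373$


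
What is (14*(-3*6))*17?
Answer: -4284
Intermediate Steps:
(14*(-3*6))*17 = (14*(-18))*17 = -252*17 = -4284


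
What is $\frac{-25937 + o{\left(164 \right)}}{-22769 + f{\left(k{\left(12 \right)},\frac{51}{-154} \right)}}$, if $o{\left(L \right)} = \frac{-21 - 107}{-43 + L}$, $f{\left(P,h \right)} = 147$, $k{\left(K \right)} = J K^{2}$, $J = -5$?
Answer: $\frac{3138505}{2737262} \approx 1.1466$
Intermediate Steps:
$k{\left(K \right)} = - 5 K^{2}$
$o{\left(L \right)} = - \frac{128}{-43 + L}$
$\frac{-25937 + o{\left(164 \right)}}{-22769 + f{\left(k{\left(12 \right)},\frac{51}{-154} \right)}} = \frac{-25937 - \frac{128}{-43 + 164}}{-22769 + 147} = \frac{-25937 - \frac{128}{121}}{-22622} = \left(-25937 - \frac{128}{121}\right) \left(- \frac{1}{22622}\right) = \left(- \frac{3138505}{121}\right) \left(- \frac{1}{22622}\right) = \frac{3138505}{2737262}$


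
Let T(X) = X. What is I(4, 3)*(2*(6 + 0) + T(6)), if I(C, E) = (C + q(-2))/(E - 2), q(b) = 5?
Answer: 162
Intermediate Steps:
I(C, E) = (5 + C)/(-2 + E) (I(C, E) = (C + 5)/(E - 2) = (5 + C)/(-2 + E))
I(4, 3)*(2*(6 + 0) + T(6)) = ((5 + 4)/(-2 + 3))*(2*(6 + 0) + 6) = (9/1)*(2*6 + 6) = (1*9)*(12 + 6) = 9*18 = 162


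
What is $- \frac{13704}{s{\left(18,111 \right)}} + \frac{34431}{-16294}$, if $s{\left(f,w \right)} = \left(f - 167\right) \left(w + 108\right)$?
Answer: $- \frac{300074995}{177229838} \approx -1.6931$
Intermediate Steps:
$s{\left(f,w \right)} = \left(-167 + f\right) \left(108 + w\right)$
$- \frac{13704}{s{\left(18,111 \right)}} + \frac{34431}{-16294} = - \frac{13704}{-18036 - 18537 + 108 \cdot 18 + 18 \cdot 111} + \frac{34431}{-16294} = - \frac{13704}{-18036 - 18537 + 1944 + 1998} + 34431 \left(- \frac{1}{16294}\right) = - \frac{13704}{-32631} - \frac{34431}{16294} = \left(-13704\right) \left(- \frac{1}{32631}\right) - \frac{34431}{16294} = \frac{4568}{10877} - \frac{34431}{16294} = - \frac{300074995}{177229838}$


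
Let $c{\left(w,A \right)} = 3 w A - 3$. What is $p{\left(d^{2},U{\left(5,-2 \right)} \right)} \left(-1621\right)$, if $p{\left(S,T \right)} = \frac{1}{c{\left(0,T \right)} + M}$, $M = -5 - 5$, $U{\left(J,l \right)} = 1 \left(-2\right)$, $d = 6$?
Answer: $\frac{1621}{13} \approx 124.69$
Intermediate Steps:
$U{\left(J,l \right)} = -2$
$M = -10$
$c{\left(w,A \right)} = -3 + 3 A w$ ($c{\left(w,A \right)} = 3 A w - 3 = -3 + 3 A w$)
$p{\left(S,T \right)} = - \frac{1}{13}$ ($p{\left(S,T \right)} = \frac{1}{\left(-3 + 3 T 0\right) - 10} = \frac{1}{\left(-3 + 0\right) - 10} = \frac{1}{-3 - 10} = \frac{1}{-13} = - \frac{1}{13}$)
$p{\left(d^{2},U{\left(5,-2 \right)} \right)} \left(-1621\right) = \left(- \frac{1}{13}\right) \left(-1621\right) = \frac{1621}{13}$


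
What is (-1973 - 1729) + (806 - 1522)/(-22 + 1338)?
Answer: -1218137/329 ≈ -3702.5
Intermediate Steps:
(-1973 - 1729) + (806 - 1522)/(-22 + 1338) = -3702 - 716/1316 = -3702 - 716*1/1316 = -3702 - 179/329 = -1218137/329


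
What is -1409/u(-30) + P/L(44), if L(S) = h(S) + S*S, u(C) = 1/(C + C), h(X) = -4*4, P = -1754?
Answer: 81157523/960 ≈ 84539.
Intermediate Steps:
h(X) = -16
u(C) = 1/(2*C)
L(S) = -16 + S**2 (L(S) = -16 + S*S = -16 + S**2)
-1409/u(-30) + P/L(44) = -1409/((1/2)/(-30)) - 1754/(-16 + 44**2) = -1409/((1/2)*(-1/30)) - 1754/(-16 + 1936) = -1409/(-1/60) - 1754/1920 = -1409*(-60) - 1754*1/1920 = 84540 - 877/960 = 81157523/960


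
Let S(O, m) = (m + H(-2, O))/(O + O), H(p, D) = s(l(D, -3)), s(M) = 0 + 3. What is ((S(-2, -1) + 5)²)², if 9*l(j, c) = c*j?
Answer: 6561/16 ≈ 410.06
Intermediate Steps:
l(j, c) = c*j/9 (l(j, c) = (c*j)/9 = c*j/9)
s(M) = 3
H(p, D) = 3
S(O, m) = (3 + m)/(2*O) (S(O, m) = (m + 3)/(O + O) = (3 + m)/((2*O)) = (3 + m)*(1/(2*O)) = (3 + m)/(2*O))
((S(-2, -1) + 5)²)² = (((½)*(3 - 1)/(-2) + 5)²)² = (((½)*(-½)*2 + 5)²)² = ((-½ + 5)²)² = ((9/2)²)² = (81/4)² = 6561/16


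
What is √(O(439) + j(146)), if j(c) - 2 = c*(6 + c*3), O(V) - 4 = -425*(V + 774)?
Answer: I*√450695 ≈ 671.34*I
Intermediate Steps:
O(V) = -328946 - 425*V (O(V) = 4 - 425*(V + 774) = 4 - 425*(774 + V) = 4 + (-328950 - 425*V) = -328946 - 425*V)
j(c) = 2 + c*(6 + 3*c) (j(c) = 2 + c*(6 + c*3) = 2 + c*(6 + 3*c))
√(O(439) + j(146)) = √((-328946 - 425*439) + (2 + 3*146² + 6*146)) = √((-328946 - 186575) + (2 + 3*21316 + 876)) = √(-515521 + (2 + 63948 + 876)) = √(-515521 + 64826) = √(-450695) = I*√450695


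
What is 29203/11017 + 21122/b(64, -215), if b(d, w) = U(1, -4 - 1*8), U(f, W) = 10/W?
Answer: -1396060429/55085 ≈ -25344.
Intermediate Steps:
b(d, w) = -5/6 (b(d, w) = 10/(-4 - 1*8) = 10/(-4 - 8) = 10/(-12) = 10*(-1/12) = -5/6)
29203/11017 + 21122/b(64, -215) = 29203/11017 + 21122/(-5/6) = 29203*(1/11017) + 21122*(-6/5) = 29203/11017 - 126732/5 = -1396060429/55085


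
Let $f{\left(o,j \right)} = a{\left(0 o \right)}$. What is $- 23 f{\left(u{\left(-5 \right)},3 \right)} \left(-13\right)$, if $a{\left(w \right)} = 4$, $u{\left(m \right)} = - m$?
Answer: $1196$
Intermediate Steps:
$f{\left(o,j \right)} = 4$
$- 23 f{\left(u{\left(-5 \right)},3 \right)} \left(-13\right) = \left(-23\right) 4 \left(-13\right) = \left(-92\right) \left(-13\right) = 1196$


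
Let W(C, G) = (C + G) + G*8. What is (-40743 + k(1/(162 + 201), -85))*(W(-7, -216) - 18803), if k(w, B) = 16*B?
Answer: 873805662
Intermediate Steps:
W(C, G) = C + 9*G (W(C, G) = (C + G) + 8*G = C + 9*G)
(-40743 + k(1/(162 + 201), -85))*(W(-7, -216) - 18803) = (-40743 + 16*(-85))*((-7 + 9*(-216)) - 18803) = (-40743 - 1360)*((-7 - 1944) - 18803) = -42103*(-1951 - 18803) = -42103*(-20754) = 873805662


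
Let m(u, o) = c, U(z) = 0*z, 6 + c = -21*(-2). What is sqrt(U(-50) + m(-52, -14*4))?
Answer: 6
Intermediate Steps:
c = 36 (c = -6 - 21*(-2) = -6 + 42 = 36)
U(z) = 0
m(u, o) = 36
sqrt(U(-50) + m(-52, -14*4)) = sqrt(0 + 36) = sqrt(36) = 6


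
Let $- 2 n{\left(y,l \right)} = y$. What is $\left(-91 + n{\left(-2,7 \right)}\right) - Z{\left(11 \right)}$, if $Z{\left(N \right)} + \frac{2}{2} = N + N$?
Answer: $-111$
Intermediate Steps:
$n{\left(y,l \right)} = - \frac{y}{2}$
$Z{\left(N \right)} = -1 + 2 N$ ($Z{\left(N \right)} = -1 + \left(N + N\right) = -1 + 2 N$)
$\left(-91 + n{\left(-2,7 \right)}\right) - Z{\left(11 \right)} = \left(-91 - -1\right) - \left(-1 + 2 \cdot 11\right) = \left(-91 + 1\right) - \left(-1 + 22\right) = -90 - 21 = -111$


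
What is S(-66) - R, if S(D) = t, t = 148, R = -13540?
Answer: 13688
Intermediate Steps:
S(D) = 148
S(-66) - R = 148 - 1*(-13540) = 148 + 13540 = 13688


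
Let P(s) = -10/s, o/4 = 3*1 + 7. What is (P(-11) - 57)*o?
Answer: -24680/11 ≈ -2243.6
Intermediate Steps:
o = 40 (o = 4*(3*1 + 7) = 4*(3 + 7) = 4*10 = 40)
(P(-11) - 57)*o = (-10/(-11) - 57)*40 = (-10*(-1/11) - 57)*40 = (10/11 - 57)*40 = -617/11*40 = -24680/11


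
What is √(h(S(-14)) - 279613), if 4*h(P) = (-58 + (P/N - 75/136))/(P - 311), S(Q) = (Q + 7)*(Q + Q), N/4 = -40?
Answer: I*√4274749518629/3910 ≈ 528.78*I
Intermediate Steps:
N = -160 (N = 4*(-40) = -160)
S(Q) = 2*Q*(7 + Q) (S(Q) = (7 + Q)*(2*Q) = 2*Q*(7 + Q))
h(P) = (-7963/136 - P/160)/(4*(-311 + P)) (h(P) = ((-58 + (P/(-160) - 75/136))/(P - 311))/4 = ((-58 + (P*(-1/160) - 75*1/136))/(-311 + P))/4 = ((-58 + (-P/160 - 75/136))/(-311 + P))/4 = ((-58 + (-75/136 - P/160))/(-311 + P))/4 = ((-7963/136 - P/160)/(-311 + P))/4 = (-7963/136 - P/160)/(4*(-311 + P)))
√(h(S(-14)) - 279613) = √((-159260 - 34*(-14)*(7 - 14))/(10880*(-311 + 2*(-14)*(7 - 14))) - 279613) = √((-159260 - 34*(-14)*(-7))/(10880*(-311 + 2*(-14)*(-7))) - 279613) = √((-159260 - 17*196)/(10880*(-311 + 196)) - 279613) = √((1/10880)*(-159260 - 3332)/(-115) - 279613) = √((1/10880)*(-1/115)*(-162592) - 279613) = √(5081/39100 - 279613) = √(-10932863219/39100) = I*√4274749518629/3910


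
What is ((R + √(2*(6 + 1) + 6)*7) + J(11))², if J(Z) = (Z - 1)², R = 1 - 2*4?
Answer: 9629 + 2604*√5 ≈ 15452.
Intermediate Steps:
R = -7 (R = 1 - 8 = -7)
J(Z) = (-1 + Z)²
((R + √(2*(6 + 1) + 6)*7) + J(11))² = ((-7 + √(2*(6 + 1) + 6)*7) + (-1 + 11)²)² = ((-7 + √(2*7 + 6)*7) + 10²)² = ((-7 + √(14 + 6)*7) + 100)² = ((-7 + √20*7) + 100)² = ((-7 + (2*√5)*7) + 100)² = ((-7 + 14*√5) + 100)² = (93 + 14*√5)²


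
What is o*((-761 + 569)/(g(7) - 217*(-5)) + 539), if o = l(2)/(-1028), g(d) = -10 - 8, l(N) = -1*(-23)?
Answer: -13223183/1096876 ≈ -12.055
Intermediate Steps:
l(N) = 23
g(d) = -18
o = -23/1028 (o = 23/(-1028) = 23*(-1/1028) = -23/1028 ≈ -0.022374)
o*((-761 + 569)/(g(7) - 217*(-5)) + 539) = -23*((-761 + 569)/(-18 - 217*(-5)) + 539)/1028 = -23*(-192/(-18 + 1085) + 539)/1028 = -23*(-192/1067 + 539)/1028 = -23/1028*574921/1067 = -13223183/1096876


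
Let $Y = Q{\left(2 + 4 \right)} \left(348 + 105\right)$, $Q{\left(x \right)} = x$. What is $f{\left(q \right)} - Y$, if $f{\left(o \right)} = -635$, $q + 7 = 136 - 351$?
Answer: $-3353$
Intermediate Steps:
$q = -222$ ($q = -7 + \left(136 - 351\right) = -7 - 215 = -222$)
$Y = 2718$ ($Y = \left(2 + 4\right) \left(348 + 105\right) = 6 \cdot 453 = 2718$)
$f{\left(q \right)} - Y = -635 - 2718 = -3353$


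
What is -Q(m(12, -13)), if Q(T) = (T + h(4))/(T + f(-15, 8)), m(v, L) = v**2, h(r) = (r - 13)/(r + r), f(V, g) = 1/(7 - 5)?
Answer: -1143/1156 ≈ -0.98875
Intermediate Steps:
f(V, g) = 1/2
h(r) = (-13 + r)/(2*r) (h(r) = (-13 + r)/((2*r)) = (-13 + r)*(1/(2*r)) = (-13 + r)/(2*r))
Q(T) = (-9/8 + T)/(1/2 + T) (Q(T) = (T + (1/2)*(-13 + 4)/4)/(T + 1/2) = (T + (1/2)*(1/4)*(-9))/(1/2 + T) = (T - 9/8)/(1/2 + T) = (-9/8 + T)/(1/2 + T))
-Q(m(12, -13)) = -(-9 + 8*12**2)/(4*(1 + 2*12**2)) = -(-9 + 8*144)/(4*(1 + 2*144)) = -(-9 + 1152)/(4*(1 + 288)) = -1143/(4*289) = -1*1143/1156 = -1143/1156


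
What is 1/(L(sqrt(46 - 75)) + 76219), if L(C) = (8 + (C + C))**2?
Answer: -I/(-76167*I + 32*sqrt(29)) ≈ 1.3129e-5 - 2.9704e-8*I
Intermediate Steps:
L(C) = (8 + 2*C)**2
1/(L(sqrt(46 - 75)) + 76219) = 1/(4*(4 + sqrt(46 - 75))**2 + 76219) = 1/(4*(4 + sqrt(-29))**2 + 76219) = 1/(4*(4 + I*sqrt(29))**2 + 76219) = 1/(76219 + 4*(4 + I*sqrt(29))**2)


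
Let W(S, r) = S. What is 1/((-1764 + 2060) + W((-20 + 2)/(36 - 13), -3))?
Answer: 23/6790 ≈ 0.0033873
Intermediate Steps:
1/((-1764 + 2060) + W((-20 + 2)/(36 - 13), -3)) = 1/((-1764 + 2060) + (-20 + 2)/(36 - 13)) = 1/(296 - 18/23) = 1/(6790/23) = 23/6790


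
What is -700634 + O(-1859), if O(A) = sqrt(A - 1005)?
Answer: -700634 + 4*I*sqrt(179) ≈ -7.0063e+5 + 53.516*I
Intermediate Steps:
O(A) = sqrt(-1005 + A)
-700634 + O(-1859) = -700634 + sqrt(-1005 - 1859) = -700634 + sqrt(-2864) = -700634 + 4*I*sqrt(179)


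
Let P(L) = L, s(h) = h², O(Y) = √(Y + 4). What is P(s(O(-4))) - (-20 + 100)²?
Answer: -6400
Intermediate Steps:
O(Y) = √(4 + Y)
P(s(O(-4))) - (-20 + 100)² = (√(4 - 4))² - (-20 + 100)² = (√0)² - 1*80² = 0² - 1*6400 = 0 - 6400 = -6400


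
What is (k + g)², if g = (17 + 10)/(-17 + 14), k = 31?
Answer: 484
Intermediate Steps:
g = -9 (g = 27/(-3) = 27*(-⅓) = -9)
(k + g)² = (31 - 9)² = 22² = 484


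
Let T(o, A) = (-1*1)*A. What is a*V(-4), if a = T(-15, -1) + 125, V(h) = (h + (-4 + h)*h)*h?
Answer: -14112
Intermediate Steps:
T(o, A) = -A
V(h) = h*(h + h*(-4 + h)) (V(h) = (h + h*(-4 + h))*h = h*(h + h*(-4 + h)))
a = 126 (a = -1*(-1) + 125 = 1 + 125 = 126)
a*V(-4) = 126*((-4)²*(-3 - 4)) = 126*(16*(-7)) = 126*(-112) = -14112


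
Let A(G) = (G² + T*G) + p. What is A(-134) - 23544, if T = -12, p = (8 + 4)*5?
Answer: -3920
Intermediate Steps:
p = 60 (p = 12*5 = 60)
A(G) = 60 + G² - 12*G (A(G) = (G² - 12*G) + 60 = 60 + G² - 12*G)
A(-134) - 23544 = (60 + (-134)² - 12*(-134)) - 23544 = (60 + 17956 + 1608) - 23544 = 19624 - 23544 = -3920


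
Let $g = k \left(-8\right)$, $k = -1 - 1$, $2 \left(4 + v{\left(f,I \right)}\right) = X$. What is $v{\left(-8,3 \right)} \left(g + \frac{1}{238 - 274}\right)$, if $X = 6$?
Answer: $- \frac{575}{36} \approx -15.972$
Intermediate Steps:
$v{\left(f,I \right)} = -1$ ($v{\left(f,I \right)} = -4 + \frac{1}{2} \cdot 6 = -4 + 3 = -1$)
$k = -2$ ($k = -1 - 1 = -2$)
$g = 16$ ($g = \left(-2\right) \left(-8\right) = 16$)
$v{\left(-8,3 \right)} \left(g + \frac{1}{238 - 274}\right) = - (16 + \frac{1}{238 - 274}) = - (16 + \frac{1}{-36}) = - (16 - \frac{1}{36}) = \left(-1\right) \frac{575}{36} = - \frac{575}{36}$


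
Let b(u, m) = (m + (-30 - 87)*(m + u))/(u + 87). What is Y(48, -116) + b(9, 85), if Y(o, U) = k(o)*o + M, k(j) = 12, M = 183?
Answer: 61951/96 ≈ 645.32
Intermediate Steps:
b(u, m) = (-117*u - 116*m)/(87 + u) (b(u, m) = (m - 117*(m + u))/(87 + u) = (m + (-117*m - 117*u))/(87 + u) = (-117*u - 116*m)/(87 + u))
Y(o, U) = 183 + 12*o (Y(o, U) = 12*o + 183 = 183 + 12*o)
Y(48, -116) + b(9, 85) = (183 + 12*48) + (-117*9 - 116*85)/(87 + 9) = (183 + 576) + (-1053 - 9860)/96 = 759 + (1/96)*(-10913) = 759 - 10913/96 = 61951/96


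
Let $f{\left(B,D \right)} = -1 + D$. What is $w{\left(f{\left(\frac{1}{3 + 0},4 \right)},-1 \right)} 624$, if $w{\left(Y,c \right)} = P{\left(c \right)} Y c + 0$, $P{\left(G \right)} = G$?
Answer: $1872$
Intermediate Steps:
$w{\left(Y,c \right)} = Y c^{2}$ ($w{\left(Y,c \right)} = c Y c + 0 = Y c c + 0 = Y c^{2} + 0 = Y c^{2}$)
$w{\left(f{\left(\frac{1}{3 + 0},4 \right)},-1 \right)} 624 = \left(-1 + 4\right) \left(-1\right)^{2} \cdot 624 = 3 \cdot 1 \cdot 624 = 3 \cdot 624 = 1872$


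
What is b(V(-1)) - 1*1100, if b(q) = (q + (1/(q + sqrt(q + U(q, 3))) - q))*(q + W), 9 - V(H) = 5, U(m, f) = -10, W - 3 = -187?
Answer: 20*(-55*sqrt(6) + 229*I)/(sqrt(6) - 4*I) ≈ -1132.7 + 20.041*I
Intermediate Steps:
W = -184 (W = 3 - 187 = -184)
V(H) = 4 (V(H) = 9 - 1*5 = 9 - 5 = 4)
b(q) = (-184 + q)/(q + sqrt(-10 + q)) (b(q) = (q + (1/(q + sqrt(q - 10)) - q))*(q - 184) = (q + (1/(q + sqrt(-10 + q)) - q))*(-184 + q) = (-184 + q)/(q + sqrt(-10 + q)))
b(V(-1)) - 1*1100 = (-184 + 4)/(4 + sqrt(-10 + 4)) - 1*1100 = -180/(4 + sqrt(-6)) - 1100 = -180/(4 + I*sqrt(6)) - 1100 = -1100 - 180/(4 + I*sqrt(6))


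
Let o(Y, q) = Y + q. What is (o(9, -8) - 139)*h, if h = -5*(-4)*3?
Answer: -8280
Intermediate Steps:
h = 60 (h = 20*3 = 60)
(o(9, -8) - 139)*h = ((9 - 8) - 139)*60 = (1 - 139)*60 = -138*60 = -8280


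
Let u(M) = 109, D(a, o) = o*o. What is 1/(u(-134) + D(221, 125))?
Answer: 1/15734 ≈ 6.3557e-5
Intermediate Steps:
D(a, o) = o²
1/(u(-134) + D(221, 125)) = 1/(109 + 125²) = 1/(109 + 15625) = 1/15734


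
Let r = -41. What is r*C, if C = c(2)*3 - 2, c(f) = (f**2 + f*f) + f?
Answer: -1148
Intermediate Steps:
c(f) = f + 2*f**2 (c(f) = (f**2 + f**2) + f = 2*f**2 + f = f + 2*f**2)
C = 28 (C = (2*(1 + 2*2))*3 - 2 = (2*(1 + 4))*3 - 2 = (2*5)*3 - 2 = 10*3 - 2 = 30 - 2 = 28)
r*C = -41*28 = -1148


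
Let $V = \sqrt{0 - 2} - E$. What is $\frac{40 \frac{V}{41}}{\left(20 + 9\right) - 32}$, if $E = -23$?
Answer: $- \frac{920}{123} - \frac{40 i \sqrt{2}}{123} \approx -7.4797 - 0.45991 i$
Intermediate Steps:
$V = 23 + i \sqrt{2}$ ($V = \sqrt{0 - 2} - -23 = \sqrt{-2} + 23 = i \sqrt{2} + 23 = 23 + i \sqrt{2} \approx 23.0 + 1.4142 i$)
$\frac{40 \frac{V}{41}}{\left(20 + 9\right) - 32} = \frac{40 \frac{23 + i \sqrt{2}}{41}}{\left(20 + 9\right) - 32} = \frac{40 \left(23 + i \sqrt{2}\right) \frac{1}{41}}{29 - 32} = \frac{40 \left(\frac{23}{41} + \frac{i \sqrt{2}}{41}\right)}{-3} = \left(\frac{920}{41} + \frac{40 i \sqrt{2}}{41}\right) \left(- \frac{1}{3}\right) = - \frac{920}{123} - \frac{40 i \sqrt{2}}{123}$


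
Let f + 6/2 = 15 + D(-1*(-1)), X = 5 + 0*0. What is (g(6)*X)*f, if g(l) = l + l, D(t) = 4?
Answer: 960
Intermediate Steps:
X = 5 (X = 5 + 0 = 5)
f = 16 (f = -3 + (15 + 4) = -3 + 19 = 16)
g(l) = 2*l
(g(6)*X)*f = ((2*6)*5)*16 = (12*5)*16 = 60*16 = 960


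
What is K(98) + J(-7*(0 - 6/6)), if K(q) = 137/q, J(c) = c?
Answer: 823/98 ≈ 8.3980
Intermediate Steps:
K(98) + J(-7*(0 - 6/6)) = 137/98 - 7*(0 - 6/6) = 137*(1/98) - 7*(0 - 6*1/6) = 137/98 - 7*(0 - 1) = 137/98 - 7*(-1) = 137/98 + 7 = 823/98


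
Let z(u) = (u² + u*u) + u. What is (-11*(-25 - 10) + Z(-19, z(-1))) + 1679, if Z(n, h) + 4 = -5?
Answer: 2055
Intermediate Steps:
z(u) = u + 2*u² (z(u) = (u² + u²) + u = 2*u² + u = u + 2*u²)
Z(n, h) = -9 (Z(n, h) = -4 - 5 = -9)
(-11*(-25 - 10) + Z(-19, z(-1))) + 1679 = (-11*(-25 - 10) - 9) + 1679 = (-11*(-35) - 9) + 1679 = (385 - 9) + 1679 = 376 + 1679 = 2055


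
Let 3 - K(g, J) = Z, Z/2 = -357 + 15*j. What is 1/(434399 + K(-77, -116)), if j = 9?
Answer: 1/434846 ≈ 2.2997e-6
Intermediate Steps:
Z = -444 (Z = 2*(-357 + 15*9) = 2*(-357 + 135) = 2*(-222) = -444)
K(g, J) = 447 (K(g, J) = 3 - 1*(-444) = 3 + 444 = 447)
1/(434399 + K(-77, -116)) = 1/(434399 + 447) = 1/434846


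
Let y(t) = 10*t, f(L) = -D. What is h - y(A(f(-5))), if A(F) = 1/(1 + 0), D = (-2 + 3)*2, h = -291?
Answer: -301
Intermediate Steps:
D = 2 (D = 1*2 = 2)
f(L) = -2 (f(L) = -1*2 = -2)
A(F) = 1 (A(F) = 1/1 = 1)
h - y(A(f(-5))) = -291 - 10 = -301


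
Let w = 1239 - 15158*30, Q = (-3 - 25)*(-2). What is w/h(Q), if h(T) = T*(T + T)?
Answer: -453501/6272 ≈ -72.306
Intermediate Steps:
Q = 56 (Q = -28*(-2) = 56)
h(T) = 2*T² (h(T) = T*(2*T) = 2*T²)
w = -453501 (w = 1239 - 689*660 = 1239 - 454740 = -453501)
w/h(Q) = -453501/(2*56²) = -453501/(2*3136) = -453501/6272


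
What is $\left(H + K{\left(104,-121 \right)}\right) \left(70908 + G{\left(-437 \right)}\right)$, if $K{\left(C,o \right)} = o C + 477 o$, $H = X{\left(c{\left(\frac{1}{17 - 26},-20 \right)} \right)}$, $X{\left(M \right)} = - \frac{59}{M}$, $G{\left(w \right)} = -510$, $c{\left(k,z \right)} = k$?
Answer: $-4911668460$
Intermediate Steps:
$H = 531$ ($H = - \frac{59}{\frac{1}{17 - 26}} = - \frac{59}{\frac{1}{-9}} = - \frac{59}{- \frac{1}{9}} = \left(-59\right) \left(-9\right) = 531$)
$K{\left(C,o \right)} = 477 o + C o$ ($K{\left(C,o \right)} = C o + 477 o = 477 o + C o$)
$\left(H + K{\left(104,-121 \right)}\right) \left(70908 + G{\left(-437 \right)}\right) = \left(531 - 121 \left(477 + 104\right)\right) \left(70908 - 510\right) = \left(531 - 70301\right) 70398 = \left(-69770\right) 70398 = -4911668460$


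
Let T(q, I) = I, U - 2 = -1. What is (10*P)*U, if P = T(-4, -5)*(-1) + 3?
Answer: 80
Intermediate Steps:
U = 1 (U = 2 - 1 = 1)
P = 8 (P = -5*(-1) + 3 = 5 + 3 = 8)
(10*P)*U = (10*8)*1 = 80*1 = 80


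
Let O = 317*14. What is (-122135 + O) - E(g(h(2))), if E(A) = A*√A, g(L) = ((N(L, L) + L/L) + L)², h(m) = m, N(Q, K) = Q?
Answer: -117822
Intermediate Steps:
O = 4438
g(L) = (1 + 2*L)² (g(L) = ((L + L/L) + L)² = ((L + 1) + L)² = ((1 + L) + L)² = (1 + 2*L)²)
E(A) = A^(3/2)
(-122135 + O) - E(g(h(2))) = (-122135 + 4438) - ((1 + 2*2)²)^(3/2) = -117697 - ((1 + 4)²)^(3/2) = -117697 - (5²)^(3/2) = -117697 - 25^(3/2) = -117697 - 1*125 = -117697 - 125 = -117822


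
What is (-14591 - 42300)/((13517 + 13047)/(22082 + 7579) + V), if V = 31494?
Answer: -1687443951/934170098 ≈ -1.8064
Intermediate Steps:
(-14591 - 42300)/((13517 + 13047)/(22082 + 7579) + V) = (-14591 - 42300)/((13517 + 13047)/(22082 + 7579) + 31494) = -56891/(26564/29661 + 31494) = -56891/934170098/29661 = -56891*29661/934170098 = -1687443951/934170098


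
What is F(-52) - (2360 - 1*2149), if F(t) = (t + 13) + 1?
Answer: -249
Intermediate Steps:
F(t) = 14 + t (F(t) = (13 + t) + 1 = 14 + t)
F(-52) - (2360 - 1*2149) = (14 - 52) - (2360 - 1*2149) = -38 - (2360 - 2149) = -38 - 1*211 = -38 - 211 = -249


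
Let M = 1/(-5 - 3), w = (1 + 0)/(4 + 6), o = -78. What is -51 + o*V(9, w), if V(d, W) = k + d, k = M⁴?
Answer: -1542183/2048 ≈ -753.02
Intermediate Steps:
w = ⅒ (w = 1/10 = 1*(⅒) = ⅒ ≈ 0.10000)
M = -⅛ (M = 1/(-8) = -⅛ ≈ -0.12500)
k = 1/4096 (k = (-⅛)⁴ = 1/4096 ≈ 0.00024414)
V(d, W) = 1/4096 + d
-51 + o*V(9, w) = -51 - 78*(1/4096 + 9) = -51 - 78*36865/4096 = -51 - 1437735/2048 = -1542183/2048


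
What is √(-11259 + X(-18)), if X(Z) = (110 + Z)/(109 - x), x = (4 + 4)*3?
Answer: I*√81338455/85 ≈ 106.1*I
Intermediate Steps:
x = 24 (x = 8*3 = 24)
X(Z) = 22/17 + Z/85 (X(Z) = (110 + Z)/(109 - 1*24) = (110 + Z)/(109 - 24) = (110 + Z)/85 = (110 + Z)*(1/85) = 22/17 + Z/85)
√(-11259 + X(-18)) = √(-11259 + (22/17 + (1/85)*(-18))) = √(-11259 + (22/17 - 18/85)) = √(-11259 + 92/85) = √(-956923/85) = I*√81338455/85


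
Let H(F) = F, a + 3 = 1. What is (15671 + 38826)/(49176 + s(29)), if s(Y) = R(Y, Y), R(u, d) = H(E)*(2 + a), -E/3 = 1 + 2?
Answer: 54497/49176 ≈ 1.1082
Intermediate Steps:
a = -2 (a = -3 + 1 = -2)
E = -9 (E = -3*(1 + 2) = -3*3 = -9)
R(u, d) = 0 (R(u, d) = -9*(2 - 2) = -9*0 = 0)
s(Y) = 0
(15671 + 38826)/(49176 + s(29)) = (15671 + 38826)/(49176 + 0) = 54497/49176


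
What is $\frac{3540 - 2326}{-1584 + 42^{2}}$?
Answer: $\frac{607}{90} \approx 6.7444$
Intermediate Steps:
$\frac{3540 - 2326}{-1584 + 42^{2}} = \frac{1214}{-1584 + 1764} = \frac{1214}{180} = 1214 \cdot \frac{1}{180} = \frac{607}{90}$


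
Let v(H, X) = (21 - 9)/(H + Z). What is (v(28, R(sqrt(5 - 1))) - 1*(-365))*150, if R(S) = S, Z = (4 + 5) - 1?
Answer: 54800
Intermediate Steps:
Z = 8 (Z = 9 - 1 = 8)
v(H, X) = 12/(8 + H) (v(H, X) = (21 - 9)/(H + 8) = 12/(8 + H))
(v(28, R(sqrt(5 - 1))) - 1*(-365))*150 = (12/(8 + 28) - 1*(-365))*150 = (12/36 + 365)*150 = (12*(1/36) + 365)*150 = (1/3 + 365)*150 = (1096/3)*150 = 54800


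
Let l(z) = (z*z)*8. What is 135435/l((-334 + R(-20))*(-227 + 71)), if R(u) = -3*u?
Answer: 45145/4872132096 ≈ 9.2660e-6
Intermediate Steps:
l(z) = 8*z² (l(z) = z²*8 = 8*z²)
135435/l((-334 + R(-20))*(-227 + 71)) = 135435/((8*((-334 - 3*(-20))*(-227 + 71))²)) = 135435/((8*((-334 + 60)*(-156))²)) = 135435/((8*(-274*(-156))²)) = 135435/((8*42744²)) = 135435/((8*1827049536)) = 135435/14616396288 = 135435*(1/14616396288) = 45145/4872132096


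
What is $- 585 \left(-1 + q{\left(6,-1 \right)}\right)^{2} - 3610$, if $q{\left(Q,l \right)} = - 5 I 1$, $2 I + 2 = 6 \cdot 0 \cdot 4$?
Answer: $-12970$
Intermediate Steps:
$I = -1$ ($I = -1 + \frac{6 \cdot 0 \cdot 4}{2} = -1 + \frac{0 \cdot 4}{2} = -1 + \frac{1}{2} \cdot 0 = -1 + 0 = -1$)
$q{\left(Q,l \right)} = 5$ ($q{\left(Q,l \right)} = \left(-5\right) \left(-1\right) 1 = 5 \cdot 1 = 5$)
$- 585 \left(-1 + q{\left(6,-1 \right)}\right)^{2} - 3610 = - 585 \left(-1 + 5\right)^{2} - 3610 = - 585 \cdot 4^{2} - 3610 = \left(-585\right) 16 - 3610 = -9360 - 3610 = -12970$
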